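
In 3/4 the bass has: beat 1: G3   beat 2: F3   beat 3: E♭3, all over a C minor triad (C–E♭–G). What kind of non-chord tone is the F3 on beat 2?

Passing tone.

The harmony at that moment is C minor triad (C, E♭, G); F3 is not a chord tone.
It is approached by step down from G3 and left by step down to E♭3.
Step in, step out in the same direction — a passing tone.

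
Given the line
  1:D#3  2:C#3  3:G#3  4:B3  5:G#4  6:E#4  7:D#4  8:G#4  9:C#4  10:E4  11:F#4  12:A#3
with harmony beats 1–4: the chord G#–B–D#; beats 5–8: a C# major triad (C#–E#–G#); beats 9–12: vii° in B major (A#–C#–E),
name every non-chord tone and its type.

C#3 (beat 2) — escape tone; D#4 (beat 7) — escape tone; F#4 (beat 11) — escape tone.

The harmony at that moment is G# minor triad (G#, B, D#); C#3 is not a chord tone.
It is approached by step down from D#3 and left by leap up to G#3.
Step in, leap out — an escape tone.
The harmony at that moment is C# major triad (C#, E#, G#); D#4 is not a chord tone.
It is approached by step down from E#4 and left by leap up to G#4.
Step in, leap out — an escape tone.
The harmony at that moment is A# diminished triad (A#, C#, E); F#4 is not a chord tone.
It is approached by step up from E4 and left by leap down to A#3.
Step in, leap out — an escape tone.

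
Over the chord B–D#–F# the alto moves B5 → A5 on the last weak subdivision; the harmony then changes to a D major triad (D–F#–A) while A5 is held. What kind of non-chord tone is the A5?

A5 is an anticipation.

The harmony at that moment is B major triad (B, D#, F#); A5 is not a chord tone.
It is approached by step down from B5 and then sustained as the same pitch into the next harmony.
Arriving early and becoming a chord tone when the harmony changes — an anticipation.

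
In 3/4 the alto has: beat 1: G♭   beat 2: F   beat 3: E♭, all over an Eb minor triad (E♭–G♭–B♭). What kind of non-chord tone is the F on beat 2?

The harmony at that moment is E♭ minor triad (E♭, G♭, B♭); F is not a chord tone.
It is approached by step down from G♭ and left by step down to E♭.
Step in, step out in the same direction — a passing tone.

Passing tone.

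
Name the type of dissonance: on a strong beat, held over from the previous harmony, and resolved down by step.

Approach: by preparation — the pitch is first a chord tone, then held (tied or repeated) while the harmony changes under it. Departure: down by step. Metric position: strong.
A prepared dissonance that resolves downward by step — a suspension. (The same figure resolving upward would be a retardation.)

Suspension.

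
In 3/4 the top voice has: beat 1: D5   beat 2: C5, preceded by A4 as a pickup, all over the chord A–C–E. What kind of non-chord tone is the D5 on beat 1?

The harmony at that moment is A minor triad (A, C, E); D5 is not a chord tone.
It is approached by leap up from A4 and left by step down to C5.
Leap in, step out, metrically accented — an appoggiatura.

Appoggiatura.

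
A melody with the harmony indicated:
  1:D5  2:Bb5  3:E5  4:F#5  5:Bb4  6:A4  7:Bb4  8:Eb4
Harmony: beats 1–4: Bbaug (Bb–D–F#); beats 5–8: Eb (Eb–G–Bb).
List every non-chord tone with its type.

The harmony at that moment is Bb augmented triad (Bb, D, F#); E5 is not a chord tone.
It is approached by leap down from Bb5 and left by step up to F#5.
Leap in, step out — an appoggiatura.
The harmony at that moment is Eb major triad (Eb, G, Bb); A4 is not a chord tone.
It is approached by step down from Bb4 and left by step up to Bb4.
Step away and step back to the same note — a neighbor tone (lower neighbor).

E5 (beat 3) — appoggiatura; A4 (beat 6) — neighbor tone.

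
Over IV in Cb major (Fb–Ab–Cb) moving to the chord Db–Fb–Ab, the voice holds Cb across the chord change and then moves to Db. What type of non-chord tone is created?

Cb is a retardation.

The harmony at that moment is Db minor triad (Db, Fb, Ab); Cb is not a chord tone.
It is held over (the same pitch as the preceding Cb) and left by step up to Db.
Held over from the previous chord and resolving up by step — a retardation.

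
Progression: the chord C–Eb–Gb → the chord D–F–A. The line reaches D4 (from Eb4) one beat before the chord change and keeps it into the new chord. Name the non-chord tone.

D4 is an anticipation.

The harmony at that moment is C diminished triad (C, Eb, Gb); D4 is not a chord tone.
It is approached by step down from Eb4 and then sustained as the same pitch into the next harmony.
Arriving early and becoming a chord tone when the harmony changes — an anticipation.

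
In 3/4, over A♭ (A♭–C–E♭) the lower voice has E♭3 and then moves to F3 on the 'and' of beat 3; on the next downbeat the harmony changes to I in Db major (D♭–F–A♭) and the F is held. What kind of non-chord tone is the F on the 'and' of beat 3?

Anticipation.

The harmony at that moment is A♭ major triad (A♭, C, E♭); F3 is not a chord tone.
It is approached by step up from E♭3 and then sustained as the same pitch into the next harmony.
Arriving early and becoming a chord tone when the harmony changes — an anticipation.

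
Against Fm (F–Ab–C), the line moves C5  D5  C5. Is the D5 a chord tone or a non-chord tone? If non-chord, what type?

The harmony at that moment is F minor triad (F, Ab, C); D5 is not a chord tone.
It is approached by step up from C5 and left by step down to C5.
Step away and step back to the same note — a neighbor tone (upper neighbor).

Non-chord tone — a neighbor tone.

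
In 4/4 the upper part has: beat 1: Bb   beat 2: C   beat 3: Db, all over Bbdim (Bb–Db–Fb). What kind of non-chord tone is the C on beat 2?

Passing tone.

The harmony at that moment is Bb diminished triad (Bb, Db, Fb); C is not a chord tone.
It is approached by step up from Bb and left by step up to Db.
Step in, step out in the same direction — a passing tone.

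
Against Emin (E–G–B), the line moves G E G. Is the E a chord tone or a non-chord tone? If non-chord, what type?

E minor triad contains E, G, B; E is the root, so it is a chord tone.

Chord tone (the root of E minor triad).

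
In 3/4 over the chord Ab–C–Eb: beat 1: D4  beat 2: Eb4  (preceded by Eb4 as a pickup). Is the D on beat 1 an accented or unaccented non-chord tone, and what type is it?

The harmony at that moment is Ab major triad (Ab, C, Eb); D4 is not a chord tone.
It is approached by step down from Eb4 and left by step up to Eb4.
Step away and step back to the same note — a neighbor tone (lower neighbor).
It falls on the downbeat, so it is accented.

Accented neighbor tone.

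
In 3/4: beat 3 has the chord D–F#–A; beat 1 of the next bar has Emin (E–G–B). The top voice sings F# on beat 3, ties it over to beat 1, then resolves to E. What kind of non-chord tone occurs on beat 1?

Suspension.

The harmony at that moment is E minor triad (E, G, B); F# is not a chord tone.
It is held over (the same pitch as the preceding F#) and left by step down to E.
Held over from the previous chord and resolving down by step — a suspension.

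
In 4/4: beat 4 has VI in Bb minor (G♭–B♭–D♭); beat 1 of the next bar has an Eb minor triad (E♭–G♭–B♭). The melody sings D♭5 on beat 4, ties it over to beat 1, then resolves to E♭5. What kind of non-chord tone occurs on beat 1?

The harmony at that moment is E♭ minor triad (E♭, G♭, B♭); D♭5 is not a chord tone.
It is held over (the same pitch as the preceding D♭5) and left by step up to E♭5.
Held over from the previous chord and resolving up by step — a retardation.

Retardation.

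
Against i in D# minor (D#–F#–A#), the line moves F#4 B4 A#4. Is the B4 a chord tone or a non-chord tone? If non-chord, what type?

The harmony at that moment is D# minor triad (D#, F#, A#); B4 is not a chord tone.
It is approached by leap up from F#4 and left by step down to A#4.
Leap in, step out — an appoggiatura.

Non-chord tone — an appoggiatura.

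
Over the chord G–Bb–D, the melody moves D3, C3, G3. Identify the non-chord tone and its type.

The harmony at that moment is G minor triad (G, Bb, D); C3 is not a chord tone.
It is approached by step down from D3 and left by leap up to G3.
Step in, leap out — an escape tone.

C3 is an escape tone.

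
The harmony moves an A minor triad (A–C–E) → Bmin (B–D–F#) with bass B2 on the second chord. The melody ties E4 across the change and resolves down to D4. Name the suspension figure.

At the second chord the bass is B2. The suspended E4 lies a fourth above the bass; after resolving down by step to D4, the interval above the bass becomes a third.
Suspension figures are named by those two intervals: 4–3.

4–3 suspension.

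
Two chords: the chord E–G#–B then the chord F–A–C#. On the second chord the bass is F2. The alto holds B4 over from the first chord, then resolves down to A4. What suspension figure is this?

4–3 suspension.

At the second chord the bass is F2. The suspended B4 lies a fourth above the bass; after resolving down by step to A4, the interval above the bass becomes a third.
Suspension figures are named by those two intervals: 4–3.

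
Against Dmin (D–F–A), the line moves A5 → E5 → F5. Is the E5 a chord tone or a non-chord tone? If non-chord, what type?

The harmony at that moment is D minor triad (D, F, A); E5 is not a chord tone.
It is approached by leap down from A5 and left by step up to F5.
Leap in, step out — an appoggiatura.

Non-chord tone — an appoggiatura.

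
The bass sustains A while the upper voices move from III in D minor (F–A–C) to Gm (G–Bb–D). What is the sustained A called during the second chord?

The harmony at that moment is G minor triad (G, Bb, D); A is not a chord tone.
It is held over (the same pitch as the preceding A) and then sustained as the same pitch into the next harmony.
Sustained through a change of harmony — a pedal tone.

Pedal tone (pedal point).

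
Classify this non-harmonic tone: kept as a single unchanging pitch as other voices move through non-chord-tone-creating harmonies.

Approach: none. Departure: none — a single pitch is sustained while the chords change around it, passing through harmonies that do not contain it.
No melodic motion at all; the dissonance is created entirely by the moving harmonies against the stationary note — a pedal tone (pedal point).

Pedal tone.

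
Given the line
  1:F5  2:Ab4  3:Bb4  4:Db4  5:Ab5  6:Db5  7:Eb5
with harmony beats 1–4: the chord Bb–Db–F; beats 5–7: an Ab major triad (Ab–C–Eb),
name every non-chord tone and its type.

Ab4 (beat 2) — appoggiatura; Db5 (beat 6) — appoggiatura.

The harmony at that moment is Bb minor triad (Bb, Db, F); Ab4 is not a chord tone.
It is approached by leap down from F5 and left by step up to Bb4.
Leap in, step out — an appoggiatura.
The harmony at that moment is Ab major triad (Ab, C, Eb); Db5 is not a chord tone.
It is approached by leap down from Ab5 and left by step up to Eb5.
Leap in, step out — an appoggiatura.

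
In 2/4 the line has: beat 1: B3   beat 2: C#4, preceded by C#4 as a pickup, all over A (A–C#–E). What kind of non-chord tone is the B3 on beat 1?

Lower neighbor tone.

The harmony at that moment is A major triad (A, C#, E); B3 is not a chord tone.
It is approached by step down from C#4 and left by step up to C#4.
Step away and step back to the same note — a neighbor tone (lower neighbor).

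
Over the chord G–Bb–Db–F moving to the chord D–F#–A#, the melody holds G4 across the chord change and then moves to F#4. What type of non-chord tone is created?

G4 is a suspension.

The harmony at that moment is D augmented triad (D, F#, A#); G4 is not a chord tone.
It is held over (the same pitch as the preceding G4) and left by step down to F#4.
Held over from the previous chord and resolving down by step — a suspension.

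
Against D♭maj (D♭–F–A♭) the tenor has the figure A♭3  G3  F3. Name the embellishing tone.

The harmony at that moment is D♭ major triad (D♭, F, A♭); G3 is not a chord tone.
It is approached by step down from A♭3 and left by step down to F3.
Step in, step out in the same direction — a passing tone.

G3 is a passing tone.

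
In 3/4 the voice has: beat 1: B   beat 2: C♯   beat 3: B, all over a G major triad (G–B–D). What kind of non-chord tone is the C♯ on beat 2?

Upper neighbor tone.

The harmony at that moment is G major triad (G, B, D); C♯ is not a chord tone.
It is approached by step up from B and left by step down to B.
Step away and step back to the same note — a neighbor tone (upper neighbor).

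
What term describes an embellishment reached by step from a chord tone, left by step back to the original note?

Neighbor tone.

Approach: by step. Departure: by step in the opposite direction, back to the starting pitch.
Stepwise on both sides but reversing to return to the same chord tone — a neighbor tone. (Had it continued onward in the same direction it would be a passing tone instead.)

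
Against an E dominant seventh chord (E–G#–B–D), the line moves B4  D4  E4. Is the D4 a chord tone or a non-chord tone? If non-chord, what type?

E dominant seventh chord contains E, G#, B, D; D is the seventh, so it is a chord tone.

Chord tone (the seventh of E dominant seventh chord).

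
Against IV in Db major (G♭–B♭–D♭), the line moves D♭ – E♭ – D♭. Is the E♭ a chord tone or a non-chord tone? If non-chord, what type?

The harmony at that moment is G♭ major triad (G♭, B♭, D♭); E♭ is not a chord tone.
It is approached by step up from D♭ and left by step down to D♭.
Step away and step back to the same note — a neighbor tone (upper neighbor).

Non-chord tone — a neighbor tone.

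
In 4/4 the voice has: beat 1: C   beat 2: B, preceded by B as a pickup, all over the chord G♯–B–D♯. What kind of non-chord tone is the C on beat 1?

The harmony at that moment is G♯ minor triad (G♯, B, D♯); C is not a chord tone.
It is approached by step up from B and left by step down to B.
Step away and step back to the same note — a neighbor tone (upper neighbor).

Upper neighbor tone.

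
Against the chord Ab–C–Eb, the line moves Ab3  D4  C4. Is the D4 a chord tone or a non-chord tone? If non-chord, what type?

The harmony at that moment is Ab major triad (Ab, C, Eb); D4 is not a chord tone.
It is approached by leap up from Ab3 and left by step down to C4.
Leap in, step out — an appoggiatura.

Non-chord tone — an appoggiatura.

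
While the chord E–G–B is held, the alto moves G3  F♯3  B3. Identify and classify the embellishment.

F♯3 is an escape tone.

The harmony at that moment is E minor triad (E, G, B); F♯3 is not a chord tone.
It is approached by step down from G3 and left by leap up to B3.
Step in, leap out — an escape tone.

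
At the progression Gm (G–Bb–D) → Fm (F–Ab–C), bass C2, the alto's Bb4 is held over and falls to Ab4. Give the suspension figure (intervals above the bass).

At the second chord the bass is C2. The suspended Bb4 lies a seventh above the bass; after resolving down by step to Ab4, the interval above the bass becomes a sixth.
Suspension figures are named by those two intervals: 7–6.

7–6 suspension.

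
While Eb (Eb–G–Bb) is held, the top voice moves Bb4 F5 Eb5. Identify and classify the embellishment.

F5 is an appoggiatura.

The harmony at that moment is Eb major triad (Eb, G, Bb); F5 is not a chord tone.
It is approached by leap up from Bb4 and left by step down to Eb5.
Leap in, step out — an appoggiatura.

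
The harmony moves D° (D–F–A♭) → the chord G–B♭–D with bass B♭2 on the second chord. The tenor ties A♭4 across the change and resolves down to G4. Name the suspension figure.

7–6 suspension.

At the second chord the bass is B♭2. The suspended A♭4 lies a seventh above the bass; after resolving down by step to G4, the interval above the bass becomes a sixth.
Suspension figures are named by those two intervals: 7–6.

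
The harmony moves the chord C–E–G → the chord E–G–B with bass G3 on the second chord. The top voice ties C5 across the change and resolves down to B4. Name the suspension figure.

4–3 suspension.

At the second chord the bass is G3. The suspended C5 lies a fourth above the bass; after resolving down by step to B4, the interval above the bass becomes a third.
Suspension figures are named by those two intervals: 4–3.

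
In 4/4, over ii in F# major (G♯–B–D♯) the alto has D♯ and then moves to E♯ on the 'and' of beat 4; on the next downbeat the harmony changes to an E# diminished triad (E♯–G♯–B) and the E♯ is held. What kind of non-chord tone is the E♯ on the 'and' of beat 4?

Anticipation.

The harmony at that moment is G♯ minor triad (G♯, B, D♯); E♯ is not a chord tone.
It is approached by step up from D♯ and then sustained as the same pitch into the next harmony.
Arriving early and becoming a chord tone when the harmony changes — an anticipation.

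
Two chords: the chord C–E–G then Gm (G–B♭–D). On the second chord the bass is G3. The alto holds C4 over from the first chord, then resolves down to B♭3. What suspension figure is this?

4–3 suspension.

At the second chord the bass is G3. The suspended C4 lies a fourth above the bass; after resolving down by step to B♭3, the interval above the bass becomes a third.
Suspension figures are named by those two intervals: 4–3.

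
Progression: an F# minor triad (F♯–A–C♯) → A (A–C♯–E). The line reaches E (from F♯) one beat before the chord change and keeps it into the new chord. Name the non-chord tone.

The harmony at that moment is F♯ minor triad (F♯, A, C♯); E is not a chord tone.
It is approached by step down from F♯ and then sustained as the same pitch into the next harmony.
Arriving early and becoming a chord tone when the harmony changes — an anticipation.

E is an anticipation.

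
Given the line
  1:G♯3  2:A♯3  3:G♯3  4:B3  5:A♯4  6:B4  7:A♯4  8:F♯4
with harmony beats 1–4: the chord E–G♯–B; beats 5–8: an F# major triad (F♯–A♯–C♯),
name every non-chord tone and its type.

A♯3 (beat 2) — neighbor tone; B4 (beat 6) — neighbor tone.

The harmony at that moment is E major triad (E, G♯, B); A♯3 is not a chord tone.
It is approached by step up from G♯3 and left by step down to G♯3.
Step away and step back to the same note — a neighbor tone (upper neighbor).
The harmony at that moment is F♯ major triad (F♯, A♯, C♯); B4 is not a chord tone.
It is approached by step up from A♯4 and left by step down to A♯4.
Step away and step back to the same note — a neighbor tone (upper neighbor).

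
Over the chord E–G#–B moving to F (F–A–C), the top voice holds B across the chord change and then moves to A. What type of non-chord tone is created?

B is a suspension.

The harmony at that moment is F major triad (F, A, C); B is not a chord tone.
It is held over (the same pitch as the preceding B) and left by step down to A.
Held over from the previous chord and resolving down by step — a suspension.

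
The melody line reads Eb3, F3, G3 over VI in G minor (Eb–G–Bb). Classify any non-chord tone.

F3 is a passing tone.

The harmony at that moment is Eb major triad (Eb, G, Bb); F3 is not a chord tone.
It is approached by step up from Eb3 and left by step up to G3.
Step in, step out in the same direction — a passing tone.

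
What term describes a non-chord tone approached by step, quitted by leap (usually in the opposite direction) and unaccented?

Escape tone.

Approach: by step. Departure: by leap. Metric position: weak.
Step in, leap out, from a weak position — an escape tone (échappée). (It is the mirror image of the appoggiatura, which leaps in and steps out on a strong beat.)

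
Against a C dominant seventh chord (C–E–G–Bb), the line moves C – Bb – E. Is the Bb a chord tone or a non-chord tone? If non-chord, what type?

Chord tone (the seventh of C dominant seventh chord).

C dominant seventh chord contains C, E, G, Bb; Bb is the seventh, so it is a chord tone.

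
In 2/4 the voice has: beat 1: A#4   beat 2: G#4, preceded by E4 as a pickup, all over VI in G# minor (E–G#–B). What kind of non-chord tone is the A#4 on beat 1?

Appoggiatura.

The harmony at that moment is E major triad (E, G#, B); A#4 is not a chord tone.
It is approached by leap up from E4 and left by step down to G#4.
Leap in, step out, metrically accented — an appoggiatura.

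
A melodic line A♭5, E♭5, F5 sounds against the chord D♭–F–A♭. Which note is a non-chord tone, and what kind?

E♭5 is an appoggiatura.

The harmony at that moment is D♭ major triad (D♭, F, A♭); E♭5 is not a chord tone.
It is approached by leap down from A♭5 and left by step up to F5.
Leap in, step out — an appoggiatura.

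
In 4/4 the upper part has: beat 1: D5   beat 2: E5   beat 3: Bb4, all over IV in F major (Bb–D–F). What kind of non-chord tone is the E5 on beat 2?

Escape tone.

The harmony at that moment is Bb major triad (Bb, D, F); E5 is not a chord tone.
It is approached by step up from D5 and left by leap down to Bb4.
Step in, leap out, on a weak beat — an escape tone.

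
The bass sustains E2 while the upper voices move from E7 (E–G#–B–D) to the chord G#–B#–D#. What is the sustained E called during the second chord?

Pedal tone (pedal point).

The harmony at that moment is G# major triad (G#, B#, D#); E2 is not a chord tone.
It is held over (the same pitch as the preceding E2) and then sustained as the same pitch into the next harmony.
Sustained through a change of harmony — a pedal tone.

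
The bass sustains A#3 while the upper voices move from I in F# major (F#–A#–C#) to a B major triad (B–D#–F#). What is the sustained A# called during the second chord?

Pedal tone (pedal point).

The harmony at that moment is B major triad (B, D#, F#); A#3 is not a chord tone.
It is held over (the same pitch as the preceding A#3) and then sustained as the same pitch into the next harmony.
Sustained through a change of harmony — a pedal tone.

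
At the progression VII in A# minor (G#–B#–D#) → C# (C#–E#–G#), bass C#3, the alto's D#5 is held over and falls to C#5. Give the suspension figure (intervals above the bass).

At the second chord the bass is C#3. The suspended D#5 lies a ninth above the bass; after resolving down by step to C#5, the interval above the bass becomes an octave.
Suspension figures are named by those two intervals: 9–8.

9–8 suspension.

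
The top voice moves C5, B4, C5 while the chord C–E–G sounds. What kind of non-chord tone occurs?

B4 is a neighbor tone.

The harmony at that moment is C major triad (C, E, G); B4 is not a chord tone.
It is approached by step down from C5 and left by step up to C5.
Step away and step back to the same note — a neighbor tone (lower neighbor).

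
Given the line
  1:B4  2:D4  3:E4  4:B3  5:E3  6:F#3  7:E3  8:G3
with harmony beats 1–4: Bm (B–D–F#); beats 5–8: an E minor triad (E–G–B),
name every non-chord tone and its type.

E4 (beat 3) — escape tone; F#3 (beat 6) — neighbor tone.

The harmony at that moment is B minor triad (B, D, F#); E4 is not a chord tone.
It is approached by step up from D4 and left by leap down to B3.
Step in, leap out — an escape tone.
The harmony at that moment is E minor triad (E, G, B); F#3 is not a chord tone.
It is approached by step up from E3 and left by step down to E3.
Step away and step back to the same note — a neighbor tone (upper neighbor).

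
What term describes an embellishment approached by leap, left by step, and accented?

Appoggiatura.

Approach: by leap. Departure: by step. Metric position: strong.
Leap in, step out, in a metrically strong position — an appoggiatura. (It is the mirror image of the escape tone, which steps in and leaps out from a weak position.)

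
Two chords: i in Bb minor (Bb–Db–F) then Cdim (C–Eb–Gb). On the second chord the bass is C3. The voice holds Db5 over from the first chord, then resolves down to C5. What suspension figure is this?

9–8 suspension.

At the second chord the bass is C3. The suspended Db5 lies a ninth above the bass; after resolving down by step to C5, the interval above the bass becomes an octave.
Suspension figures are named by those two intervals: 9–8.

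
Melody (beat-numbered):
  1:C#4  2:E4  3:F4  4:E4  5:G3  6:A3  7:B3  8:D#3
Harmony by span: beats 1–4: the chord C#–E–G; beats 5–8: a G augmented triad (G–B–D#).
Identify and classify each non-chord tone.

The harmony at that moment is C# diminished triad (C#, E, G); F4 is not a chord tone.
It is approached by step up from E4 and left by step down to E4.
Step away and step back to the same note — a neighbor tone (upper neighbor).
The harmony at that moment is G augmented triad (G, B, D#); A3 is not a chord tone.
It is approached by step up from G3 and left by step up to B3.
Step in, step out in the same direction — a passing tone.

F4 (beat 3) — neighbor tone; A3 (beat 6) — passing tone.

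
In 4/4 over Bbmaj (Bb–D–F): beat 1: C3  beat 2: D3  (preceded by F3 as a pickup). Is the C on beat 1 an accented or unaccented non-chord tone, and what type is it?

Accented appoggiatura.

The harmony at that moment is Bb major triad (Bb, D, F); C3 is not a chord tone.
It is approached by leap down from F3 and left by step up to D3.
Leap in, step out — an appoggiatura.
It falls on the downbeat, so it is accented.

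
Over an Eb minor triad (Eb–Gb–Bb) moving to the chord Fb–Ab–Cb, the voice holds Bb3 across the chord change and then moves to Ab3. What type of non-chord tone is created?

Bb3 is a suspension.

The harmony at that moment is Fb major triad (Fb, Ab, Cb); Bb3 is not a chord tone.
It is held over (the same pitch as the preceding Bb3) and left by step down to Ab3.
Held over from the previous chord and resolving down by step — a suspension.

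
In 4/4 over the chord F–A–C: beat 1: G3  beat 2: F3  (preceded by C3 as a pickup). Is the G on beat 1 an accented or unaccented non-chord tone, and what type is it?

The harmony at that moment is F major triad (F, A, C); G3 is not a chord tone.
It is approached by leap up from C3 and left by step down to F3.
Leap in, step out — an appoggiatura.
It falls on the downbeat, so it is accented.

Accented appoggiatura.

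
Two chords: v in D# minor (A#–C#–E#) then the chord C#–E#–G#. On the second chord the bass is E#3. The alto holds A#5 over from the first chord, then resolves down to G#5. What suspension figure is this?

4–3 suspension.

At the second chord the bass is E#3. The suspended A#5 lies a fourth above the bass; after resolving down by step to G#5, the interval above the bass becomes a third.
Suspension figures are named by those two intervals: 4–3.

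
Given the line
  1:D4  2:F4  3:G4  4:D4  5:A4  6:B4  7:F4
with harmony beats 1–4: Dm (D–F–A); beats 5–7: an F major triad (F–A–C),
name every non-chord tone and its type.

G4 (beat 3) — escape tone; B4 (beat 6) — escape tone.

The harmony at that moment is D minor triad (D, F, A); G4 is not a chord tone.
It is approached by step up from F4 and left by leap down to D4.
Step in, leap out — an escape tone.
The harmony at that moment is F major triad (F, A, C); B4 is not a chord tone.
It is approached by step up from A4 and left by leap down to F4.
Step in, leap out — an escape tone.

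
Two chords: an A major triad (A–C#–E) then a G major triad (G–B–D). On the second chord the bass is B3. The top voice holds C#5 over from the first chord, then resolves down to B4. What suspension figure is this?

At the second chord the bass is B3. The suspended C#5 lies a ninth above the bass; after resolving down by step to B4, the interval above the bass becomes an octave.
Suspension figures are named by those two intervals: 9–8.

9–8 suspension.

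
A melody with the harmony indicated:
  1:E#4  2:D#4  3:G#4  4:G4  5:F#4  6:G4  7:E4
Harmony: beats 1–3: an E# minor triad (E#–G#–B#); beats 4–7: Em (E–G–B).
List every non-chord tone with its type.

D#4 (beat 2) — escape tone; F#4 (beat 5) — neighbor tone.

The harmony at that moment is E# minor triad (E#, G#, B#); D#4 is not a chord tone.
It is approached by step down from E#4 and left by leap up to G#4.
Step in, leap out — an escape tone.
The harmony at that moment is E minor triad (E, G, B); F#4 is not a chord tone.
It is approached by step down from G4 and left by step up to G4.
Step away and step back to the same note — a neighbor tone (lower neighbor).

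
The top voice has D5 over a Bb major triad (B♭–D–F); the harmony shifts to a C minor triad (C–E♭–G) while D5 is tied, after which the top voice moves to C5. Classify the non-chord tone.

The harmony at that moment is C minor triad (C, E♭, G); D5 is not a chord tone.
It is held over (the same pitch as the preceding D5) and left by step down to C5.
Held over from the previous chord and resolving down by step — a suspension.

D5 is a suspension.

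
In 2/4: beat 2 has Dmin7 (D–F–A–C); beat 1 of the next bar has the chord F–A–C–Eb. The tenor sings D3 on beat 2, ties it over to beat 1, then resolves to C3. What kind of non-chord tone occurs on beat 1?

Suspension.

The harmony at that moment is F dominant seventh chord (F, A, C, Eb); D3 is not a chord tone.
It is held over (the same pitch as the preceding D3) and left by step down to C3.
Held over from the previous chord and resolving down by step — a suspension.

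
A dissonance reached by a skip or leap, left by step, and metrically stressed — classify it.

Approach: by leap. Departure: by step. Metric position: strong.
Leap in, step out, in a metrically strong position — an appoggiatura. (It is the mirror image of the escape tone, which steps in and leaps out from a weak position.)

Appoggiatura.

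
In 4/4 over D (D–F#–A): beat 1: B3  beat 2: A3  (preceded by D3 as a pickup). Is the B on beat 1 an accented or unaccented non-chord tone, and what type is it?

Accented appoggiatura.

The harmony at that moment is D major triad (D, F#, A); B3 is not a chord tone.
It is approached by leap up from D3 and left by step down to A3.
Leap in, step out — an appoggiatura.
It falls on the downbeat, so it is accented.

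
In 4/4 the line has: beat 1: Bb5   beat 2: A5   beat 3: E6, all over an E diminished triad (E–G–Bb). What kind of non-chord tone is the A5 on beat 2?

The harmony at that moment is E diminished triad (E, G, Bb); A5 is not a chord tone.
It is approached by step down from Bb5 and left by leap up to E6.
Step in, leap out, on a weak beat — an escape tone.

Escape tone.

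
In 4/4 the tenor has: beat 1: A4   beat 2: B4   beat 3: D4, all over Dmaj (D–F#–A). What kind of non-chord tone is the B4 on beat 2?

The harmony at that moment is D major triad (D, F#, A); B4 is not a chord tone.
It is approached by step up from A4 and left by leap down to D4.
Step in, leap out, on a weak beat — an escape tone.

Escape tone.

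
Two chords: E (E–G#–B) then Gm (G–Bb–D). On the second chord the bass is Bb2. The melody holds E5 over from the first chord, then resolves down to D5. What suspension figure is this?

At the second chord the bass is Bb2. The suspended E5 lies a fourth above the bass; after resolving down by step to D5, the interval above the bass becomes a third.
Suspension figures are named by those two intervals: 4–3.

4–3 suspension.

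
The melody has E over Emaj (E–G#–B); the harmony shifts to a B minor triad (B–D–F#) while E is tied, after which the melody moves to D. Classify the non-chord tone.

The harmony at that moment is B minor triad (B, D, F#); E is not a chord tone.
It is held over (the same pitch as the preceding E) and left by step down to D.
Held over from the previous chord and resolving down by step — a suspension.

E is a suspension.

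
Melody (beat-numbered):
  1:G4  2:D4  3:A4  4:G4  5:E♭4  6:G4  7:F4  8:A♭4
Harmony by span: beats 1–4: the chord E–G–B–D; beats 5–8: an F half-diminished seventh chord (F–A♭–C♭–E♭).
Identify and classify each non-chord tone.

A4 (beat 3) — appoggiatura; G4 (beat 6) — appoggiatura.

The harmony at that moment is E minor seventh chord (E, G, B, D); A4 is not a chord tone.
It is approached by leap up from D4 and left by step down to G4.
Leap in, step out — an appoggiatura.
The harmony at that moment is F half-diminished seventh chord (F, A♭, C♭, E♭); G4 is not a chord tone.
It is approached by leap up from E♭4 and left by step down to F4.
Leap in, step out — an appoggiatura.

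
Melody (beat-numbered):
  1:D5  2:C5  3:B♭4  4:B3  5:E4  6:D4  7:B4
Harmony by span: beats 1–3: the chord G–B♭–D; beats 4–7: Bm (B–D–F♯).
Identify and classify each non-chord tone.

C5 (beat 2) — passing tone; E4 (beat 5) — appoggiatura.

The harmony at that moment is G minor triad (G, B♭, D); C5 is not a chord tone.
It is approached by step down from D5 and left by step down to B♭4.
Step in, step out in the same direction — a passing tone.
The harmony at that moment is B minor triad (B, D, F♯); E4 is not a chord tone.
It is approached by leap up from B3 and left by step down to D4.
Leap in, step out — an appoggiatura.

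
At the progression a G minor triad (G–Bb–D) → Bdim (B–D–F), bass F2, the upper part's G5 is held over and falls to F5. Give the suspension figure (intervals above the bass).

9–8 suspension.

At the second chord the bass is F2. The suspended G5 lies a ninth above the bass; after resolving down by step to F5, the interval above the bass becomes an octave.
Suspension figures are named by those two intervals: 9–8.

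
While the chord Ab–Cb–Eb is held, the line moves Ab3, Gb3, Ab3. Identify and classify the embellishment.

The harmony at that moment is Ab minor triad (Ab, Cb, Eb); Gb3 is not a chord tone.
It is approached by step down from Ab3 and left by step up to Ab3.
Step away and step back to the same note — a neighbor tone (lower neighbor).

Gb3 is a neighbor tone.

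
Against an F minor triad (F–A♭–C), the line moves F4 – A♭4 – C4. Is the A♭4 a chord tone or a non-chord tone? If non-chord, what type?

Chord tone (the third of F minor triad).

F minor triad contains F, A♭, C; A♭ is the third, so it is a chord tone.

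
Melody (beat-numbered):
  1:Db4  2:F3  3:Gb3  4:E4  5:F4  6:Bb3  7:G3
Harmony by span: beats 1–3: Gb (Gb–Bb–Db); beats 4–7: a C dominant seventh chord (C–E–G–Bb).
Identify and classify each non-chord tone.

The harmony at that moment is Gb major triad (Gb, Bb, Db); F3 is not a chord tone.
It is approached by leap down from Db4 and left by step up to Gb3.
Leap in, step out — an appoggiatura.
The harmony at that moment is C dominant seventh chord (C, E, G, Bb); F4 is not a chord tone.
It is approached by step up from E4 and left by leap down to Bb3.
Step in, leap out — an escape tone.

F3 (beat 2) — appoggiatura; F4 (beat 5) — escape tone.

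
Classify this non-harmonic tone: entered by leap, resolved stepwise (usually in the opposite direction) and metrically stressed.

Approach: by leap. Departure: by step. Metric position: strong.
Leap in, step out, in a metrically strong position — an appoggiatura. (It is the mirror image of the escape tone, which steps in and leaps out from a weak position.)

Appoggiatura.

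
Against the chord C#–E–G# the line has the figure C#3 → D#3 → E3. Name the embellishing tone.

The harmony at that moment is C# minor triad (C#, E, G#); D#3 is not a chord tone.
It is approached by step up from C#3 and left by step up to E3.
Step in, step out in the same direction — a passing tone.

D#3 is a passing tone.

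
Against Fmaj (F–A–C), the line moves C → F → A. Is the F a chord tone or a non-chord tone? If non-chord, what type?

F major triad contains F, A, C; F is the root, so it is a chord tone.

Chord tone (the root of F major triad).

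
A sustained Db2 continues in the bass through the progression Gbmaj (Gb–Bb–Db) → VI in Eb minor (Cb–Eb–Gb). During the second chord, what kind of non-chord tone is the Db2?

The harmony at that moment is Cb major triad (Cb, Eb, Gb); Db2 is not a chord tone.
It is held over (the same pitch as the preceding Db2) and then sustained as the same pitch into the next harmony.
Sustained through a change of harmony — a pedal tone.

Pedal tone (pedal point).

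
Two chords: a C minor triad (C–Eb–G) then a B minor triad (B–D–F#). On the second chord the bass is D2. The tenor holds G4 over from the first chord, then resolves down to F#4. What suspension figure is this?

4–3 suspension.

At the second chord the bass is D2. The suspended G4 lies a fourth above the bass; after resolving down by step to F#4, the interval above the bass becomes a third.
Suspension figures are named by those two intervals: 4–3.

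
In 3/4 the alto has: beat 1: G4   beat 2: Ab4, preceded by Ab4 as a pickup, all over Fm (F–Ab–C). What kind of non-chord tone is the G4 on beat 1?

Lower neighbor tone.

The harmony at that moment is F minor triad (F, Ab, C); G4 is not a chord tone.
It is approached by step down from Ab4 and left by step up to Ab4.
Step away and step back to the same note — a neighbor tone (lower neighbor).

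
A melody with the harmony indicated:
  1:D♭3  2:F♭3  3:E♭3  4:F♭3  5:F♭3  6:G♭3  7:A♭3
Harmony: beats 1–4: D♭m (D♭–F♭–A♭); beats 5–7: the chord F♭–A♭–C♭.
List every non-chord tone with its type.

E♭3 (beat 3) — neighbor tone; G♭3 (beat 6) — passing tone.

The harmony at that moment is D♭ minor triad (D♭, F♭, A♭); E♭3 is not a chord tone.
It is approached by step down from F♭3 and left by step up to F♭3.
Step away and step back to the same note — a neighbor tone (lower neighbor).
The harmony at that moment is F♭ major triad (F♭, A♭, C♭); G♭3 is not a chord tone.
It is approached by step up from F♭3 and left by step up to A♭3.
Step in, step out in the same direction — a passing tone.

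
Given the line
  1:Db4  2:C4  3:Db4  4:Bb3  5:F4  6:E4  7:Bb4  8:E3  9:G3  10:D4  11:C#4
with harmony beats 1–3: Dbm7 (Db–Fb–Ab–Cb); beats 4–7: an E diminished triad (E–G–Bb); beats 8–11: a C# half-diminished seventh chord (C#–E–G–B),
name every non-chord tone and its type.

The harmony at that moment is Db minor seventh chord (Db, Fb, Ab, Cb); C4 is not a chord tone.
It is approached by step down from Db4 and left by step up to Db4.
Step away and step back to the same note — a neighbor tone (lower neighbor).
The harmony at that moment is E diminished triad (E, G, Bb); F4 is not a chord tone.
It is approached by leap up from Bb3 and left by step down to E4.
Leap in, step out — an appoggiatura.
The harmony at that moment is C# half-diminished seventh chord (C#, E, G, B); D4 is not a chord tone.
It is approached by leap up from G3 and left by step down to C#4.
Leap in, step out — an appoggiatura.

C4 (beat 2) — neighbor tone; F4 (beat 5) — appoggiatura; D4 (beat 10) — appoggiatura.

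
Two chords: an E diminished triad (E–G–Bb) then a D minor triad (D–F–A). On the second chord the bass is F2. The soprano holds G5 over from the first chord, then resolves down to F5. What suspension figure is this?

9–8 suspension.

At the second chord the bass is F2. The suspended G5 lies a ninth above the bass; after resolving down by step to F5, the interval above the bass becomes an octave.
Suspension figures are named by those two intervals: 9–8.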